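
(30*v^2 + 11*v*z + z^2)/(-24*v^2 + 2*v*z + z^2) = (5*v + z)/(-4*v + z)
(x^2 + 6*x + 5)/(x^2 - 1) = (x + 5)/(x - 1)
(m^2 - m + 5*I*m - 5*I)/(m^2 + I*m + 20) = (m - 1)/(m - 4*I)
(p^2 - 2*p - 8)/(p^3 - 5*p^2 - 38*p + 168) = (p + 2)/(p^2 - p - 42)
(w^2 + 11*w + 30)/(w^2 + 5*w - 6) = (w + 5)/(w - 1)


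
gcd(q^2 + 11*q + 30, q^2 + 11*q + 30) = q^2 + 11*q + 30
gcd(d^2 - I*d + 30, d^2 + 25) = d + 5*I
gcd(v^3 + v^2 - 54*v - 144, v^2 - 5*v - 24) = v^2 - 5*v - 24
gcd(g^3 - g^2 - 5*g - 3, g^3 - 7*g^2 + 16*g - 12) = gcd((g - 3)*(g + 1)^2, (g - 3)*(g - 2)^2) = g - 3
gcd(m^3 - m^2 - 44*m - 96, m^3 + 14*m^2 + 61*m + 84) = m^2 + 7*m + 12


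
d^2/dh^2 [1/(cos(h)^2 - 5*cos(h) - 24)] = (4*sin(h)^4 - 123*sin(h)^2 - 405*cos(h)/4 - 15*cos(3*h)/4 + 21)/(sin(h)^2 + 5*cos(h) + 23)^3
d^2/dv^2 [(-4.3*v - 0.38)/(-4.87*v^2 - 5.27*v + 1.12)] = ((4.3*v + 0.38)*(9.74*v + 5.27)*(19.48*v + 10.54) - (125.646*v + 49.0232)*(4.87*v^2 + 5.27*v - 1.12))/(4.87*v^2 + 5.27*v - 1.12)^3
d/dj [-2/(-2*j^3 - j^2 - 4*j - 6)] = 4*(-3*j^2 - j - 2)/(2*j^3 + j^2 + 4*j + 6)^2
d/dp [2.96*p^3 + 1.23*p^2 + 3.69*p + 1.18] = 8.88*p^2 + 2.46*p + 3.69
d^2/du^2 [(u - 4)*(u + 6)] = 2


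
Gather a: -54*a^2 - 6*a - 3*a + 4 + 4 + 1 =-54*a^2 - 9*a + 9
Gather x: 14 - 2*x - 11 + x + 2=5 - x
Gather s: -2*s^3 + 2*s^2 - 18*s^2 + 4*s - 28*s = -2*s^3 - 16*s^2 - 24*s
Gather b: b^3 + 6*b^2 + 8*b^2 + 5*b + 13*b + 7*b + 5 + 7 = b^3 + 14*b^2 + 25*b + 12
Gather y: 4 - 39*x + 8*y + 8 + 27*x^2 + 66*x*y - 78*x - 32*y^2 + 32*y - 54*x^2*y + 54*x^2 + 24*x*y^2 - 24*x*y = 81*x^2 - 117*x + y^2*(24*x - 32) + y*(-54*x^2 + 42*x + 40) + 12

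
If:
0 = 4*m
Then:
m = 0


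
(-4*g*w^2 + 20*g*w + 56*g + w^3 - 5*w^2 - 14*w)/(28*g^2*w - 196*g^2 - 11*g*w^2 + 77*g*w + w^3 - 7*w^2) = (w + 2)/(-7*g + w)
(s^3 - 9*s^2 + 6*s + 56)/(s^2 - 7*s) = s - 2 - 8/s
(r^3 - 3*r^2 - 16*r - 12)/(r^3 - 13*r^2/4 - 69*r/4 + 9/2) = 4*(r^2 + 3*r + 2)/(4*r^2 + 11*r - 3)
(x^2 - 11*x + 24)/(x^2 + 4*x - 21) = (x - 8)/(x + 7)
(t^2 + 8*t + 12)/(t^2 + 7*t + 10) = (t + 6)/(t + 5)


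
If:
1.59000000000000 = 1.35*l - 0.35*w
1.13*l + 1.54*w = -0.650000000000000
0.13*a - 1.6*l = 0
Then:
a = 11.05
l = 0.90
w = -1.08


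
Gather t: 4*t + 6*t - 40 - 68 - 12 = 10*t - 120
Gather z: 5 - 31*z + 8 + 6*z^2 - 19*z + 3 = 6*z^2 - 50*z + 16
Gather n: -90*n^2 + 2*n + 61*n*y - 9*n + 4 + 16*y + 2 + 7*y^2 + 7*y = -90*n^2 + n*(61*y - 7) + 7*y^2 + 23*y + 6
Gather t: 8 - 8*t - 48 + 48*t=40*t - 40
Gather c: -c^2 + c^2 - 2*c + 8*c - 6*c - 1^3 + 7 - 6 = 0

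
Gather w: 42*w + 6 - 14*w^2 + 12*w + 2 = -14*w^2 + 54*w + 8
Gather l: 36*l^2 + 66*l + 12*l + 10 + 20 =36*l^2 + 78*l + 30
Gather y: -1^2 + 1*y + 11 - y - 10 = 0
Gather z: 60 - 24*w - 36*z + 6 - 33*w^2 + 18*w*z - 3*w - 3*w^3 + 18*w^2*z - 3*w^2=-3*w^3 - 36*w^2 - 27*w + z*(18*w^2 + 18*w - 36) + 66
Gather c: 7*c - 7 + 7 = 7*c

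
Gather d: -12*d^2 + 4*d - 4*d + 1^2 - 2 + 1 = -12*d^2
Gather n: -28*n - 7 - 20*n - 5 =-48*n - 12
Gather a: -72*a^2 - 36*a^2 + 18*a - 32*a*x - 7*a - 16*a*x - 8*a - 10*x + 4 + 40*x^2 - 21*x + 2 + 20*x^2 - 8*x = -108*a^2 + a*(3 - 48*x) + 60*x^2 - 39*x + 6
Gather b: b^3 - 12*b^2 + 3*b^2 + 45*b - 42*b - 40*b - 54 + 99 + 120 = b^3 - 9*b^2 - 37*b + 165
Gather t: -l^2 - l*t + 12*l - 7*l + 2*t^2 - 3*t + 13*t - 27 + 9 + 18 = -l^2 + 5*l + 2*t^2 + t*(10 - l)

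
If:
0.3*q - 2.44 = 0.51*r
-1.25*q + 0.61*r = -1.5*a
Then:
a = 1.01*r + 6.77777777777778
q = 1.7*r + 8.13333333333333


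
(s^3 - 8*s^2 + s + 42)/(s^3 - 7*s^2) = (s^2 - s - 6)/s^2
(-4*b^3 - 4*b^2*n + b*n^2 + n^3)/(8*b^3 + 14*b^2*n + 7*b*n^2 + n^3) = (-2*b + n)/(4*b + n)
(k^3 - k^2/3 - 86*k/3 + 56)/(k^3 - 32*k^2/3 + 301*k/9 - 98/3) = 3*(k^2 + 2*k - 24)/(3*k^2 - 25*k + 42)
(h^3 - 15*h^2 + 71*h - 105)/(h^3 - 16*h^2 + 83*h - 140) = (h - 3)/(h - 4)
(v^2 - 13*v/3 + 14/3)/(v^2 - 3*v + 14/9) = 3*(v - 2)/(3*v - 2)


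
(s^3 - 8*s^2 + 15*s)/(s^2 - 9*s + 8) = s*(s^2 - 8*s + 15)/(s^2 - 9*s + 8)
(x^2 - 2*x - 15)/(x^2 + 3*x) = (x - 5)/x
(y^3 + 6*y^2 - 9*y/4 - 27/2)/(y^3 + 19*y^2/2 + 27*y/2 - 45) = (y + 3/2)/(y + 5)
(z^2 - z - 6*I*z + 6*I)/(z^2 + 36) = (z - 1)/(z + 6*I)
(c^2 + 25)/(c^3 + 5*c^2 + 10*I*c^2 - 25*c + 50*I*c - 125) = (c - 5*I)/(c^2 + 5*c*(1 + I) + 25*I)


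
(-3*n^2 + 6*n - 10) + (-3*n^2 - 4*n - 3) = -6*n^2 + 2*n - 13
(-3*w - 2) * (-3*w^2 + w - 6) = 9*w^3 + 3*w^2 + 16*w + 12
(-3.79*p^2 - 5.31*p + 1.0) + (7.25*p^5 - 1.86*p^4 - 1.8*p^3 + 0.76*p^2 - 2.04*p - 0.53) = 7.25*p^5 - 1.86*p^4 - 1.8*p^3 - 3.03*p^2 - 7.35*p + 0.47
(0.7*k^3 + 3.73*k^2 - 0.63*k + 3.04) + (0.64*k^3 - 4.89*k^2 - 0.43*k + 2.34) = 1.34*k^3 - 1.16*k^2 - 1.06*k + 5.38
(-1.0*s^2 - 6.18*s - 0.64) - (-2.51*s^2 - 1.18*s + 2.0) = 1.51*s^2 - 5.0*s - 2.64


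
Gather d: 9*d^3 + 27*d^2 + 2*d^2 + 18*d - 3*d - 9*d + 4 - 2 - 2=9*d^3 + 29*d^2 + 6*d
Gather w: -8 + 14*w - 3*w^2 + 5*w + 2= -3*w^2 + 19*w - 6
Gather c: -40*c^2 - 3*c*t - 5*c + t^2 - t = -40*c^2 + c*(-3*t - 5) + t^2 - t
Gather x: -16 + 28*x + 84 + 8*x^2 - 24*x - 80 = 8*x^2 + 4*x - 12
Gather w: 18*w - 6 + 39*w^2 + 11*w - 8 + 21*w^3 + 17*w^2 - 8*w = 21*w^3 + 56*w^2 + 21*w - 14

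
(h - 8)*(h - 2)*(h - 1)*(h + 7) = h^4 - 4*h^3 - 51*h^2 + 166*h - 112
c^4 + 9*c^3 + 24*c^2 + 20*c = c*(c + 2)^2*(c + 5)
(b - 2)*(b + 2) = b^2 - 4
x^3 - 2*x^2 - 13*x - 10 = (x - 5)*(x + 1)*(x + 2)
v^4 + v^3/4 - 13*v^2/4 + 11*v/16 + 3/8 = (v - 3/2)*(v - 1/2)*(v + 1/4)*(v + 2)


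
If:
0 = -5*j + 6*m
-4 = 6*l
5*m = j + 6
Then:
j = 36/19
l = -2/3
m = 30/19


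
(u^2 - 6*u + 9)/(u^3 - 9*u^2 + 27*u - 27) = 1/(u - 3)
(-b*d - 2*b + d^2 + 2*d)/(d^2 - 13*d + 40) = (-b*d - 2*b + d^2 + 2*d)/(d^2 - 13*d + 40)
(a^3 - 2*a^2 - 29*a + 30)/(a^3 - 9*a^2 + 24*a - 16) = (a^2 - a - 30)/(a^2 - 8*a + 16)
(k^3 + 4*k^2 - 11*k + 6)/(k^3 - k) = (k^2 + 5*k - 6)/(k*(k + 1))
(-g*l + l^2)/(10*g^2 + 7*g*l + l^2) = l*(-g + l)/(10*g^2 + 7*g*l + l^2)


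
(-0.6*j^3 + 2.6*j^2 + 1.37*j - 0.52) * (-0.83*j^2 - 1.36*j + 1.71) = 0.498*j^5 - 1.342*j^4 - 5.6991*j^3 + 3.0144*j^2 + 3.0499*j - 0.8892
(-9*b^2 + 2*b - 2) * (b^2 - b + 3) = -9*b^4 + 11*b^3 - 31*b^2 + 8*b - 6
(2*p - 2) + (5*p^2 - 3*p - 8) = 5*p^2 - p - 10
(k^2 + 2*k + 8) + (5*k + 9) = k^2 + 7*k + 17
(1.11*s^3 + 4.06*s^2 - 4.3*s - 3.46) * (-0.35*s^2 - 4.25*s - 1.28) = -0.3885*s^5 - 6.1385*s^4 - 17.1708*s^3 + 14.2892*s^2 + 20.209*s + 4.4288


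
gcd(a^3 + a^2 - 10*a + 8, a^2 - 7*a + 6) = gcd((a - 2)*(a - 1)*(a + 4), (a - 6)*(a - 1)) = a - 1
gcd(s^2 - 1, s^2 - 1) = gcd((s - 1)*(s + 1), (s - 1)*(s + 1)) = s^2 - 1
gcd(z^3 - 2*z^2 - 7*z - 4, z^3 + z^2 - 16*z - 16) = z^2 - 3*z - 4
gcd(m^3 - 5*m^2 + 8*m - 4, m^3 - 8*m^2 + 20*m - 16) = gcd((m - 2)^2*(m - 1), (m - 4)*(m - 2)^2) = m^2 - 4*m + 4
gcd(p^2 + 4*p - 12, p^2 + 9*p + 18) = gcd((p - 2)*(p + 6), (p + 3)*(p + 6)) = p + 6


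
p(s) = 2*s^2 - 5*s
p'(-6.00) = -29.00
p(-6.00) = 102.00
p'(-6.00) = -29.00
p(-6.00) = 102.00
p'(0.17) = -4.32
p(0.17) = -0.79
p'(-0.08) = -5.32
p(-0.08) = 0.41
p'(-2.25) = -14.00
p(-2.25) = 21.38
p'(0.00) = -5.00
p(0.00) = 0.00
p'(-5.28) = -26.12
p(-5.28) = 82.16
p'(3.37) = 8.48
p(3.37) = 5.86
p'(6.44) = 20.76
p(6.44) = 50.75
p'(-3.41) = -18.64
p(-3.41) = 40.31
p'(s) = 4*s - 5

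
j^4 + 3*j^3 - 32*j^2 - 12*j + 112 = (j - 4)*(j - 2)*(j + 2)*(j + 7)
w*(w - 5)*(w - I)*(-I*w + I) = -I*w^4 - w^3 + 6*I*w^3 + 6*w^2 - 5*I*w^2 - 5*w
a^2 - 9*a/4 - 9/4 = (a - 3)*(a + 3/4)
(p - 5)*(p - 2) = p^2 - 7*p + 10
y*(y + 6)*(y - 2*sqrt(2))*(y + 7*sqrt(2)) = y^4 + 6*y^3 + 5*sqrt(2)*y^3 - 28*y^2 + 30*sqrt(2)*y^2 - 168*y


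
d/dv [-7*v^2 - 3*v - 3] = -14*v - 3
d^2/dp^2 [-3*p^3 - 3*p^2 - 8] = -18*p - 6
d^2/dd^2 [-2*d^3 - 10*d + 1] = -12*d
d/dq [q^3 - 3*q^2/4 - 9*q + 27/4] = 3*q^2 - 3*q/2 - 9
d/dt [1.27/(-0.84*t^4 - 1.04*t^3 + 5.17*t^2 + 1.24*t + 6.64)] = (4.2672*t^3 + 3.9624*t^2 - 13.1318*t - 1.5748)/(-0.84*t^4 - 1.04*t^3 + 5.17*t^2 + 1.24*t + 6.64)^2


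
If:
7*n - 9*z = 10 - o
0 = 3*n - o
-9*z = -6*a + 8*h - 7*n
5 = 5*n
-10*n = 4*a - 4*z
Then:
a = -5/2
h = -1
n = 1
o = 3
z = 0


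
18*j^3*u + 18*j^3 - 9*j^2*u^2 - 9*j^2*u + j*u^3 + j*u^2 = (-6*j + u)*(-3*j + u)*(j*u + j)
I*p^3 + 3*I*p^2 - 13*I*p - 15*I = (p - 3)*(p + 5)*(I*p + I)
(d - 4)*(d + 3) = d^2 - d - 12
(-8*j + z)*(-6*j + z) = 48*j^2 - 14*j*z + z^2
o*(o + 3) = o^2 + 3*o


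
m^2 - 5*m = m*(m - 5)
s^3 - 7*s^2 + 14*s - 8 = (s - 4)*(s - 2)*(s - 1)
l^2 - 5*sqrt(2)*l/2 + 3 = (l - 3*sqrt(2)/2)*(l - sqrt(2))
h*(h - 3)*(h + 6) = h^3 + 3*h^2 - 18*h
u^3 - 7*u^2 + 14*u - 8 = (u - 4)*(u - 2)*(u - 1)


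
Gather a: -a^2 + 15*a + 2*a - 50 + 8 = -a^2 + 17*a - 42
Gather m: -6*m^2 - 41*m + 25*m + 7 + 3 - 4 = -6*m^2 - 16*m + 6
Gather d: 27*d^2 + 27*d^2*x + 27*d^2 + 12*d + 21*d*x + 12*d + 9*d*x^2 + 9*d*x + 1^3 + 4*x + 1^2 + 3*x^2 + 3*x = d^2*(27*x + 54) + d*(9*x^2 + 30*x + 24) + 3*x^2 + 7*x + 2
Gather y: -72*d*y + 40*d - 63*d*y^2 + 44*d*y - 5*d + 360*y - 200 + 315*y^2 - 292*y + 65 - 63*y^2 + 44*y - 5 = 35*d + y^2*(252 - 63*d) + y*(112 - 28*d) - 140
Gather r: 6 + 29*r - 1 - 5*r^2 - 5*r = -5*r^2 + 24*r + 5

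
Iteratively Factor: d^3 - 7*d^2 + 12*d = (d)*(d^2 - 7*d + 12) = d*(d - 4)*(d - 3)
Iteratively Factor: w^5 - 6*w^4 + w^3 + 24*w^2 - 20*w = (w)*(w^4 - 6*w^3 + w^2 + 24*w - 20) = w*(w - 5)*(w^3 - w^2 - 4*w + 4) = w*(w - 5)*(w - 2)*(w^2 + w - 2) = w*(w - 5)*(w - 2)*(w + 2)*(w - 1)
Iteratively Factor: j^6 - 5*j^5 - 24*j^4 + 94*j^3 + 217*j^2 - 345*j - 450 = (j - 2)*(j^5 - 3*j^4 - 30*j^3 + 34*j^2 + 285*j + 225) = (j - 2)*(j + 3)*(j^4 - 6*j^3 - 12*j^2 + 70*j + 75) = (j - 2)*(j + 1)*(j + 3)*(j^3 - 7*j^2 - 5*j + 75) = (j - 5)*(j - 2)*(j + 1)*(j + 3)*(j^2 - 2*j - 15) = (j - 5)^2*(j - 2)*(j + 1)*(j + 3)*(j + 3)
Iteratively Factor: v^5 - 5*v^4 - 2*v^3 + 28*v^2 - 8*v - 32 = (v + 1)*(v^4 - 6*v^3 + 4*v^2 + 24*v - 32) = (v - 2)*(v + 1)*(v^3 - 4*v^2 - 4*v + 16) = (v - 2)*(v + 1)*(v + 2)*(v^2 - 6*v + 8) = (v - 4)*(v - 2)*(v + 1)*(v + 2)*(v - 2)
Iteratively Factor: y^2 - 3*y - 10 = (y - 5)*(y + 2)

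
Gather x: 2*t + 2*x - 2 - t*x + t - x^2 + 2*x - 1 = 3*t - x^2 + x*(4 - t) - 3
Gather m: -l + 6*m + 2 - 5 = -l + 6*m - 3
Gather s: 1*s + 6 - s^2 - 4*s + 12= -s^2 - 3*s + 18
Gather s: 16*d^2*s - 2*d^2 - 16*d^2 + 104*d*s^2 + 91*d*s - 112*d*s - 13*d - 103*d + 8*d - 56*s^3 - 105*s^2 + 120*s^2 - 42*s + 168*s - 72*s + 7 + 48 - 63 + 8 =-18*d^2 - 108*d - 56*s^3 + s^2*(104*d + 15) + s*(16*d^2 - 21*d + 54)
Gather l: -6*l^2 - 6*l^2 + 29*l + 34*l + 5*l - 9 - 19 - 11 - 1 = -12*l^2 + 68*l - 40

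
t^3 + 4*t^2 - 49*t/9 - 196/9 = (t - 7/3)*(t + 7/3)*(t + 4)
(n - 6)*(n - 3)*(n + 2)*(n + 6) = n^4 - n^3 - 42*n^2 + 36*n + 216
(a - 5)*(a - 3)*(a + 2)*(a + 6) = a^4 - 37*a^2 + 24*a + 180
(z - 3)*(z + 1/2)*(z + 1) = z^3 - 3*z^2/2 - 4*z - 3/2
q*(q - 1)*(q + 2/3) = q^3 - q^2/3 - 2*q/3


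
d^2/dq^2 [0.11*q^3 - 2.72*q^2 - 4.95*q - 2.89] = 0.66*q - 5.44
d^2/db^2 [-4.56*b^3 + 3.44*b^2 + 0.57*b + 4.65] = 6.88 - 27.36*b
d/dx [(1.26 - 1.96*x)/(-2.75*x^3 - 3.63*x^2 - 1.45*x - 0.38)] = (-10.78*x^3 + 3.2802*x^2 + 9.1476*x + 2.5718)/(7.5625*x^6 + 19.965*x^5 + 21.1519*x^4 + 12.617*x^3 + 4.8613*x^2 + 1.102*x + 0.1444)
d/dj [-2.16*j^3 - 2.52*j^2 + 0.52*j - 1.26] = -6.48*j^2 - 5.04*j + 0.52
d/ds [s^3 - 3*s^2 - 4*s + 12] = 3*s^2 - 6*s - 4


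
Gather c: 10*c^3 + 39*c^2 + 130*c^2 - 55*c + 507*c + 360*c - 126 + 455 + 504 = 10*c^3 + 169*c^2 + 812*c + 833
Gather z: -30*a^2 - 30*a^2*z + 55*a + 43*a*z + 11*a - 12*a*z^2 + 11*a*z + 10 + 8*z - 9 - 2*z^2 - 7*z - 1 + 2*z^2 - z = -30*a^2 - 12*a*z^2 + 66*a + z*(-30*a^2 + 54*a)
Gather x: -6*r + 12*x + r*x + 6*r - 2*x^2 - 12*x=r*x - 2*x^2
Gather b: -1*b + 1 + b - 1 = 0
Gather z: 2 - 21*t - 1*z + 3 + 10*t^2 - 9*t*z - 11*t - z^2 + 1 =10*t^2 - 32*t - z^2 + z*(-9*t - 1) + 6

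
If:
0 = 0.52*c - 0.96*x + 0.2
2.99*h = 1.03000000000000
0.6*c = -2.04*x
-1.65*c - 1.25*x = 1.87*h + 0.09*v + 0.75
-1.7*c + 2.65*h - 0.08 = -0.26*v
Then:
No Solution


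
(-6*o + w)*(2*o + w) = -12*o^2 - 4*o*w + w^2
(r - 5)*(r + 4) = r^2 - r - 20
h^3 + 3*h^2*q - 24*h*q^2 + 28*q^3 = (h - 2*q)^2*(h + 7*q)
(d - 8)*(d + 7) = d^2 - d - 56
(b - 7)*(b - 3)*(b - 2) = b^3 - 12*b^2 + 41*b - 42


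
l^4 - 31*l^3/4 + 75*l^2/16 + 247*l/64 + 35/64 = (l - 7)*(l - 5/4)*(l + 1/4)^2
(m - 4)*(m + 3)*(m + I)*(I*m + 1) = I*m^4 - I*m^3 - 11*I*m^2 - I*m - 12*I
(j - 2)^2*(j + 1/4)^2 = j^4 - 7*j^3/2 + 33*j^2/16 + 7*j/4 + 1/4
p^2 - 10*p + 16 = (p - 8)*(p - 2)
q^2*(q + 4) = q^3 + 4*q^2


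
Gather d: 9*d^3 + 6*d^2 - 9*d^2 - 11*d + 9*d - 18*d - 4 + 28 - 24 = 9*d^3 - 3*d^2 - 20*d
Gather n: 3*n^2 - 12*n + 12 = 3*n^2 - 12*n + 12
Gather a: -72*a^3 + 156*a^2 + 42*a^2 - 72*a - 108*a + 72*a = -72*a^3 + 198*a^2 - 108*a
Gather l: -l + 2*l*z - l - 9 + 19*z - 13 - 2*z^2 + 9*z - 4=l*(2*z - 2) - 2*z^2 + 28*z - 26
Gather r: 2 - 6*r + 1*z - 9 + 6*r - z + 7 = 0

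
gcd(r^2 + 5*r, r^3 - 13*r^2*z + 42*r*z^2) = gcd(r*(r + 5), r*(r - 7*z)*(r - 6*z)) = r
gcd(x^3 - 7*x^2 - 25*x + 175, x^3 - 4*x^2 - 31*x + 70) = x^2 - 2*x - 35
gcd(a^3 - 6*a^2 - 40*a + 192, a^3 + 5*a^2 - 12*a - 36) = a + 6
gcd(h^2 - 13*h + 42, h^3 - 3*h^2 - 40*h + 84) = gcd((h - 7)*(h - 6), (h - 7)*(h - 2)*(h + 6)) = h - 7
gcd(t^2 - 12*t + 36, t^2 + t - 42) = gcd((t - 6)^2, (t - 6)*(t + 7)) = t - 6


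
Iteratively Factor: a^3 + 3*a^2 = (a + 3)*(a^2) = a*(a + 3)*(a)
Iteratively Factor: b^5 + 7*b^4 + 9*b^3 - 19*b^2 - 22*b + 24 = (b + 4)*(b^4 + 3*b^3 - 3*b^2 - 7*b + 6) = (b + 2)*(b + 4)*(b^3 + b^2 - 5*b + 3) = (b - 1)*(b + 2)*(b + 4)*(b^2 + 2*b - 3) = (b - 1)*(b + 2)*(b + 3)*(b + 4)*(b - 1)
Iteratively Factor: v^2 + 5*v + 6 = (v + 2)*(v + 3)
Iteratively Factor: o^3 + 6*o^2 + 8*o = (o)*(o^2 + 6*o + 8) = o*(o + 2)*(o + 4)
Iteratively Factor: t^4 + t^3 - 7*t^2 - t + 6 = (t + 3)*(t^3 - 2*t^2 - t + 2) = (t + 1)*(t + 3)*(t^2 - 3*t + 2) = (t - 2)*(t + 1)*(t + 3)*(t - 1)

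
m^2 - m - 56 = (m - 8)*(m + 7)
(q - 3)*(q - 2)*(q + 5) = q^3 - 19*q + 30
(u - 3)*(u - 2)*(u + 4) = u^3 - u^2 - 14*u + 24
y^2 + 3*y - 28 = (y - 4)*(y + 7)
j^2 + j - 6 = (j - 2)*(j + 3)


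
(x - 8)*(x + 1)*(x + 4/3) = x^3 - 17*x^2/3 - 52*x/3 - 32/3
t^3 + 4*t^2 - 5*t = t*(t - 1)*(t + 5)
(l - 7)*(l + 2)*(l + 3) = l^3 - 2*l^2 - 29*l - 42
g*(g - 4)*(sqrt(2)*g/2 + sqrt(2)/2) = sqrt(2)*g^3/2 - 3*sqrt(2)*g^2/2 - 2*sqrt(2)*g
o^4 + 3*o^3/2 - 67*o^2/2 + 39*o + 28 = (o - 4)*(o - 2)*(o + 1/2)*(o + 7)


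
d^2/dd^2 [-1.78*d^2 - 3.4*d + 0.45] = -3.56000000000000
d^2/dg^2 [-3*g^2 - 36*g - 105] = -6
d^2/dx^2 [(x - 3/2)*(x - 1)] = 2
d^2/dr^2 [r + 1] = 0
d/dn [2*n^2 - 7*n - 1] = 4*n - 7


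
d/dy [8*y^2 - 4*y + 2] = 16*y - 4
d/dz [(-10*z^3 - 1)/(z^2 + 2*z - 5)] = 2*(-15*z^2*(z^2 + 2*z - 5) + (z + 1)*(10*z^3 + 1))/(z^2 + 2*z - 5)^2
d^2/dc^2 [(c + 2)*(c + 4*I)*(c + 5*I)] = 6*c + 4 + 18*I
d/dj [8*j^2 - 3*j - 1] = 16*j - 3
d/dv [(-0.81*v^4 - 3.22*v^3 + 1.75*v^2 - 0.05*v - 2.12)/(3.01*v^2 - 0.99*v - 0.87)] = (-4.8762*v^5 - 7.2865*v^4 + 9.1944*v^3 + 6.8222*v^2 + 9.7174*v - 2.0553)/(9.0601*v^4 - 5.9598*v^3 - 4.2573*v^2 + 1.7226*v + 0.7569)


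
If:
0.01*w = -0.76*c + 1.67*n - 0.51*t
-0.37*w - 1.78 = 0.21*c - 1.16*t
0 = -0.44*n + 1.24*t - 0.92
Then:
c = 4237.9*w + 9402.3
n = 2163.025*w + 4799.175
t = 767.525*w + 1703.675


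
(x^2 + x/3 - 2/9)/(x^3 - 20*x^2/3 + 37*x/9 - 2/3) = (3*x + 2)/(3*x^2 - 19*x + 6)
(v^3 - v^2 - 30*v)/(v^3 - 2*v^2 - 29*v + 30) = v/(v - 1)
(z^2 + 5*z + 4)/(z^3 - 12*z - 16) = (z^2 + 5*z + 4)/(z^3 - 12*z - 16)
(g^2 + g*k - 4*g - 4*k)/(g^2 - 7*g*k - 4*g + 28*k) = (g + k)/(g - 7*k)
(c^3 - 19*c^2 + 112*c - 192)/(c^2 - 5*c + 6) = (c^2 - 16*c + 64)/(c - 2)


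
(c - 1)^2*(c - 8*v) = c^3 - 8*c^2*v - 2*c^2 + 16*c*v + c - 8*v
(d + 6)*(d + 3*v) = d^2 + 3*d*v + 6*d + 18*v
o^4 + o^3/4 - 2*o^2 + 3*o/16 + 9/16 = (o - 1)*(o - 3/4)*(o + 1/2)*(o + 3/2)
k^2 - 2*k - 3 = (k - 3)*(k + 1)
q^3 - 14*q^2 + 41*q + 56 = (q - 8)*(q - 7)*(q + 1)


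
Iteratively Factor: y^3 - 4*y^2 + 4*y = (y - 2)*(y^2 - 2*y) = y*(y - 2)*(y - 2)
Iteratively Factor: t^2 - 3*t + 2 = (t - 2)*(t - 1)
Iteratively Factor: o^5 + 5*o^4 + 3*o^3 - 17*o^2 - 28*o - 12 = (o + 3)*(o^4 + 2*o^3 - 3*o^2 - 8*o - 4) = (o + 1)*(o + 3)*(o^3 + o^2 - 4*o - 4) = (o - 2)*(o + 1)*(o + 3)*(o^2 + 3*o + 2) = (o - 2)*(o + 1)^2*(o + 3)*(o + 2)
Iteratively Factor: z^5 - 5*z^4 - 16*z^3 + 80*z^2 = (z + 4)*(z^4 - 9*z^3 + 20*z^2) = z*(z + 4)*(z^3 - 9*z^2 + 20*z) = z*(z - 4)*(z + 4)*(z^2 - 5*z) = z^2*(z - 4)*(z + 4)*(z - 5)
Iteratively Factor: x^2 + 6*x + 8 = (x + 2)*(x + 4)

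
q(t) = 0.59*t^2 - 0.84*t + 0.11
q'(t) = 1.18*t - 0.84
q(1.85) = 0.58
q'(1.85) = 1.34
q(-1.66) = 3.13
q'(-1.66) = -2.80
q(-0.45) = 0.61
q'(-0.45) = -1.37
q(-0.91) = 1.36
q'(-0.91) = -1.91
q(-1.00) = 1.54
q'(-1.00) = -2.02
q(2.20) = 1.12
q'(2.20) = 1.76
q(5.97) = 16.12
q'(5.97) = 6.20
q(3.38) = 4.01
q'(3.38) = 3.15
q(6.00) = 16.31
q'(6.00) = 6.24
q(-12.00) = 95.15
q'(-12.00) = -15.00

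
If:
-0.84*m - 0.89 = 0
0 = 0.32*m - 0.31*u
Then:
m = -1.06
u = -1.09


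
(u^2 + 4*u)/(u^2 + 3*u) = (u + 4)/(u + 3)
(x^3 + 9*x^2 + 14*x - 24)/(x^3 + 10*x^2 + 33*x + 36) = (x^2 + 5*x - 6)/(x^2 + 6*x + 9)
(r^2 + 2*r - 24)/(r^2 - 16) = (r + 6)/(r + 4)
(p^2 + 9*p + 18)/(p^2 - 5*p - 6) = (p^2 + 9*p + 18)/(p^2 - 5*p - 6)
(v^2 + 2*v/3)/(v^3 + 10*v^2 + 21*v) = (v + 2/3)/(v^2 + 10*v + 21)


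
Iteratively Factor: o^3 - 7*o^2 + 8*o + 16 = (o - 4)*(o^2 - 3*o - 4) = (o - 4)^2*(o + 1)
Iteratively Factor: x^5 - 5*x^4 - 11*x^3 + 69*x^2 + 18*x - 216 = (x - 4)*(x^4 - x^3 - 15*x^2 + 9*x + 54) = (x - 4)*(x - 3)*(x^3 + 2*x^2 - 9*x - 18) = (x - 4)*(x - 3)*(x + 2)*(x^2 - 9) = (x - 4)*(x - 3)^2*(x + 2)*(x + 3)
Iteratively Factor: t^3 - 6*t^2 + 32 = (t - 4)*(t^2 - 2*t - 8) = (t - 4)^2*(t + 2)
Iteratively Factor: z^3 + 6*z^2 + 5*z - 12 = (z - 1)*(z^2 + 7*z + 12) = (z - 1)*(z + 3)*(z + 4)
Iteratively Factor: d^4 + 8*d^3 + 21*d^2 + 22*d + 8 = (d + 1)*(d^3 + 7*d^2 + 14*d + 8) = (d + 1)*(d + 2)*(d^2 + 5*d + 4) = (d + 1)*(d + 2)*(d + 4)*(d + 1)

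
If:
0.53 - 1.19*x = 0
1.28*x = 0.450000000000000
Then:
No Solution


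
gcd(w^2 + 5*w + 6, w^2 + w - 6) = w + 3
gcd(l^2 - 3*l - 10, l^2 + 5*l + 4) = 1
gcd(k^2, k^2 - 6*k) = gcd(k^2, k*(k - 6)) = k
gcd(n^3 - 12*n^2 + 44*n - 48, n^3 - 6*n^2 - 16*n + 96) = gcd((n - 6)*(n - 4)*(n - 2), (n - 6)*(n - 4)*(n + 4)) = n^2 - 10*n + 24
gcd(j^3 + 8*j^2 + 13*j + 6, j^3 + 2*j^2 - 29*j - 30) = j^2 + 7*j + 6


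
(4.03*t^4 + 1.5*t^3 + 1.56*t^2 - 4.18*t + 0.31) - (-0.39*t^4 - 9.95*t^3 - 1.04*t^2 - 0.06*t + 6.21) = 4.42*t^4 + 11.45*t^3 + 2.6*t^2 - 4.12*t - 5.9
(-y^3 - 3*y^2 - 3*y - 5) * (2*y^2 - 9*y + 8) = -2*y^5 + 3*y^4 + 13*y^3 - 7*y^2 + 21*y - 40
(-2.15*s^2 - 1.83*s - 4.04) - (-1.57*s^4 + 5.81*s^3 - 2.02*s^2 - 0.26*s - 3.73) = 1.57*s^4 - 5.81*s^3 - 0.13*s^2 - 1.57*s - 0.31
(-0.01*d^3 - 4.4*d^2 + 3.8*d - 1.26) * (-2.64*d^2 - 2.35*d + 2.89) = 0.0264*d^5 + 11.6395*d^4 + 0.279100000000001*d^3 - 18.3196*d^2 + 13.943*d - 3.6414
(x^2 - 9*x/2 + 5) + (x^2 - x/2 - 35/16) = 2*x^2 - 5*x + 45/16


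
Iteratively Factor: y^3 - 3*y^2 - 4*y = (y - 4)*(y^2 + y) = y*(y - 4)*(y + 1)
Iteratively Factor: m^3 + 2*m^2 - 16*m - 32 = (m + 4)*(m^2 - 2*m - 8) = (m - 4)*(m + 4)*(m + 2)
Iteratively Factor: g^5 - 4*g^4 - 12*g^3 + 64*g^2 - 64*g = (g + 4)*(g^4 - 8*g^3 + 20*g^2 - 16*g) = (g - 4)*(g + 4)*(g^3 - 4*g^2 + 4*g) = g*(g - 4)*(g + 4)*(g^2 - 4*g + 4) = g*(g - 4)*(g - 2)*(g + 4)*(g - 2)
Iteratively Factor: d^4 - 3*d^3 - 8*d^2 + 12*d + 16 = (d - 4)*(d^3 + d^2 - 4*d - 4) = (d - 4)*(d + 1)*(d^2 - 4) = (d - 4)*(d + 1)*(d + 2)*(d - 2)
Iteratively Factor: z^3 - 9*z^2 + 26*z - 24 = (z - 4)*(z^2 - 5*z + 6) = (z - 4)*(z - 3)*(z - 2)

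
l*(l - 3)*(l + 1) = l^3 - 2*l^2 - 3*l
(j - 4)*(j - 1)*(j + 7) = j^3 + 2*j^2 - 31*j + 28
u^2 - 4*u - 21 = (u - 7)*(u + 3)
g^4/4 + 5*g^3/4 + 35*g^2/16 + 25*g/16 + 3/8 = (g/4 + 1/2)*(g + 1/2)*(g + 1)*(g + 3/2)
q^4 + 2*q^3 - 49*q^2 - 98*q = q*(q - 7)*(q + 2)*(q + 7)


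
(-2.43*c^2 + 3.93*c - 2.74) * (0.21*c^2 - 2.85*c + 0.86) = -0.5103*c^4 + 7.7508*c^3 - 13.8657*c^2 + 11.1888*c - 2.3564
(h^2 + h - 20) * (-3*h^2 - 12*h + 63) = -3*h^4 - 15*h^3 + 111*h^2 + 303*h - 1260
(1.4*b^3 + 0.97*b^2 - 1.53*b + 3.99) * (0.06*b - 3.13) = 0.084*b^4 - 4.3238*b^3 - 3.1279*b^2 + 5.0283*b - 12.4887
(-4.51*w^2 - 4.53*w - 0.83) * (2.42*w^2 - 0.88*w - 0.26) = -10.9142*w^4 - 6.9938*w^3 + 3.1504*w^2 + 1.9082*w + 0.2158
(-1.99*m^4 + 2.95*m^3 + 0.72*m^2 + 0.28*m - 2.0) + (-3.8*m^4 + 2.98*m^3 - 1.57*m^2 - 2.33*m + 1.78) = -5.79*m^4 + 5.93*m^3 - 0.85*m^2 - 2.05*m - 0.22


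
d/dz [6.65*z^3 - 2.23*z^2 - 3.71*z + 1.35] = 19.95*z^2 - 4.46*z - 3.71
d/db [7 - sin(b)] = -cos(b)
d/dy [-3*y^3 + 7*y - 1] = 7 - 9*y^2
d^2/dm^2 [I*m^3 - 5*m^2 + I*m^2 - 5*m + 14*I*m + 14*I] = 6*I*m - 10 + 2*I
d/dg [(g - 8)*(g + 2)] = 2*g - 6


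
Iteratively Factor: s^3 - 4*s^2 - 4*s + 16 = (s - 4)*(s^2 - 4) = (s - 4)*(s - 2)*(s + 2)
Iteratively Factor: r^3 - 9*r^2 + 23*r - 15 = (r - 1)*(r^2 - 8*r + 15) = (r - 3)*(r - 1)*(r - 5)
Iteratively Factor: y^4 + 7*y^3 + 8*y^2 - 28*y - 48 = (y + 3)*(y^3 + 4*y^2 - 4*y - 16) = (y + 3)*(y + 4)*(y^2 - 4) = (y + 2)*(y + 3)*(y + 4)*(y - 2)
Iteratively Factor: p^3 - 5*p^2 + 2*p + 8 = (p + 1)*(p^2 - 6*p + 8) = (p - 4)*(p + 1)*(p - 2)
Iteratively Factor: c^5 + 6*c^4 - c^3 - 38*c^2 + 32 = (c + 4)*(c^4 + 2*c^3 - 9*c^2 - 2*c + 8) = (c - 1)*(c + 4)*(c^3 + 3*c^2 - 6*c - 8) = (c - 1)*(c + 4)^2*(c^2 - c - 2) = (c - 2)*(c - 1)*(c + 4)^2*(c + 1)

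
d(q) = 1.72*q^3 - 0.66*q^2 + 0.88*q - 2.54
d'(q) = 5.16*q^2 - 1.32*q + 0.88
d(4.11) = 109.34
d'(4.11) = 82.62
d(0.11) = -2.45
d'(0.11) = 0.80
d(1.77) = 6.49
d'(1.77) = 14.71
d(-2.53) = -36.85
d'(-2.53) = 37.25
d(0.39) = -2.20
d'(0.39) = 1.15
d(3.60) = 72.32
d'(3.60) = 63.00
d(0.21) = -2.37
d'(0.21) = 0.83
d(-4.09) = -134.86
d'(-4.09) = 92.60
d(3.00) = 40.60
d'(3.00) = 43.36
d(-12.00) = -3080.30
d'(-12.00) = 759.76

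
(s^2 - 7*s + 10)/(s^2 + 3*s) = (s^2 - 7*s + 10)/(s*(s + 3))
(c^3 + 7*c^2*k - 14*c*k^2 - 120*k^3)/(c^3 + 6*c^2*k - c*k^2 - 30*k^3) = (c^2 + 2*c*k - 24*k^2)/(c^2 + c*k - 6*k^2)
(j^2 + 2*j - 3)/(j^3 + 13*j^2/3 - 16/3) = 3*(j + 3)/(3*j^2 + 16*j + 16)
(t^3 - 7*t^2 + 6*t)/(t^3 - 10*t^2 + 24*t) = (t - 1)/(t - 4)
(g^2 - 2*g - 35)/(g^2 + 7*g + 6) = (g^2 - 2*g - 35)/(g^2 + 7*g + 6)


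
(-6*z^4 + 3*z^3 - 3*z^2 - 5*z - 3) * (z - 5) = -6*z^5 + 33*z^4 - 18*z^3 + 10*z^2 + 22*z + 15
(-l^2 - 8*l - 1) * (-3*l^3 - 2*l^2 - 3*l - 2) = 3*l^5 + 26*l^4 + 22*l^3 + 28*l^2 + 19*l + 2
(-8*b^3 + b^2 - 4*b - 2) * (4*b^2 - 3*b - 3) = -32*b^5 + 28*b^4 + 5*b^3 + b^2 + 18*b + 6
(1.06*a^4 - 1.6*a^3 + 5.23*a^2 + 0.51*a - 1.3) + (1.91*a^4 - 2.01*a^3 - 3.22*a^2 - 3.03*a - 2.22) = 2.97*a^4 - 3.61*a^3 + 2.01*a^2 - 2.52*a - 3.52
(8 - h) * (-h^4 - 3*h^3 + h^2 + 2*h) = h^5 - 5*h^4 - 25*h^3 + 6*h^2 + 16*h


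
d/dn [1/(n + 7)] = -1/(n + 7)^2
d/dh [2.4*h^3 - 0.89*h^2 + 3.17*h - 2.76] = 7.2*h^2 - 1.78*h + 3.17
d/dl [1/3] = 0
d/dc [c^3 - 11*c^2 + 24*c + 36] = 3*c^2 - 22*c + 24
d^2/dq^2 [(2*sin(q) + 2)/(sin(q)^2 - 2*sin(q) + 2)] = 2*(-sin(q)^5 - 6*sin(q)^4 + 20*sin(q)^3 + 6*sin(q)^2 - 32*sin(q) + 12)/(sin(q)^2 - 2*sin(q) + 2)^3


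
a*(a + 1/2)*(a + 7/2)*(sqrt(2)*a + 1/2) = sqrt(2)*a^4 + a^3/2 + 4*sqrt(2)*a^3 + 2*a^2 + 7*sqrt(2)*a^2/4 + 7*a/8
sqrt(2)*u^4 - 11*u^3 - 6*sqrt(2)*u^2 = u^2*(u - 6*sqrt(2))*(sqrt(2)*u + 1)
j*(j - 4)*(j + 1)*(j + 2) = j^4 - j^3 - 10*j^2 - 8*j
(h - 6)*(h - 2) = h^2 - 8*h + 12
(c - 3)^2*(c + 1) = c^3 - 5*c^2 + 3*c + 9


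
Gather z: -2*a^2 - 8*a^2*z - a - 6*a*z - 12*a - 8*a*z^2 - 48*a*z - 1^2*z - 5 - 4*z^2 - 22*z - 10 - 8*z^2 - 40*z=-2*a^2 - 13*a + z^2*(-8*a - 12) + z*(-8*a^2 - 54*a - 63) - 15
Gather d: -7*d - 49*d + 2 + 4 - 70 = -56*d - 64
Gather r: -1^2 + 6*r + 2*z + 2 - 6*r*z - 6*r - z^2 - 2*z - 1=-6*r*z - z^2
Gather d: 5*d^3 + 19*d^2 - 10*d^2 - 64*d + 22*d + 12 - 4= 5*d^3 + 9*d^2 - 42*d + 8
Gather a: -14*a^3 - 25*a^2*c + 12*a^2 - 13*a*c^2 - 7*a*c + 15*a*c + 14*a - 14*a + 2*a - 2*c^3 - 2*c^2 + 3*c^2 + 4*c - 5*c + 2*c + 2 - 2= -14*a^3 + a^2*(12 - 25*c) + a*(-13*c^2 + 8*c + 2) - 2*c^3 + c^2 + c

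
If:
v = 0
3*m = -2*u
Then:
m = -2*u/3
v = 0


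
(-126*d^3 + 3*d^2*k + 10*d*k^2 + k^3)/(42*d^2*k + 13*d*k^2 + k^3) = (-3*d + k)/k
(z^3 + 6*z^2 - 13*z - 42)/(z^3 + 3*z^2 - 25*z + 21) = (z + 2)/(z - 1)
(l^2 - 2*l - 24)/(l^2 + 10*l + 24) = (l - 6)/(l + 6)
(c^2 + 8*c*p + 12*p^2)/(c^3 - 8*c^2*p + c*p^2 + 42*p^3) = (c + 6*p)/(c^2 - 10*c*p + 21*p^2)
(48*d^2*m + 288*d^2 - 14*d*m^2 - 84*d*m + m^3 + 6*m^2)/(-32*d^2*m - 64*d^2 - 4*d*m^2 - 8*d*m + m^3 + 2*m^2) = (-6*d*m - 36*d + m^2 + 6*m)/(4*d*m + 8*d + m^2 + 2*m)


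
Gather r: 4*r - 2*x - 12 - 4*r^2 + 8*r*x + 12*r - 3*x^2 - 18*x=-4*r^2 + r*(8*x + 16) - 3*x^2 - 20*x - 12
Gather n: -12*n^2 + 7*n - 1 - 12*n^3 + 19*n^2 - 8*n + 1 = -12*n^3 + 7*n^2 - n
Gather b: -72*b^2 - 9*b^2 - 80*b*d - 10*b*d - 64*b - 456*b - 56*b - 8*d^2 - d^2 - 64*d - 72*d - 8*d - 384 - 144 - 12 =-81*b^2 + b*(-90*d - 576) - 9*d^2 - 144*d - 540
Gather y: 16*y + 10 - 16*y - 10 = 0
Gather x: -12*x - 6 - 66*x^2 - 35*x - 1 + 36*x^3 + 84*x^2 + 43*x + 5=36*x^3 + 18*x^2 - 4*x - 2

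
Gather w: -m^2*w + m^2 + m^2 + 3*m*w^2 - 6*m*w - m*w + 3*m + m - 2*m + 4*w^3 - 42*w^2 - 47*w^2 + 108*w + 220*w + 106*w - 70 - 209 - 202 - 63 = 2*m^2 + 2*m + 4*w^3 + w^2*(3*m - 89) + w*(-m^2 - 7*m + 434) - 544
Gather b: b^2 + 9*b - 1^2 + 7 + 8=b^2 + 9*b + 14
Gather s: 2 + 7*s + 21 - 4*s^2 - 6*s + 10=-4*s^2 + s + 33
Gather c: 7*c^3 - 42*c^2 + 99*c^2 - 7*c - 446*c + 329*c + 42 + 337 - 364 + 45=7*c^3 + 57*c^2 - 124*c + 60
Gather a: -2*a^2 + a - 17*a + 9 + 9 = -2*a^2 - 16*a + 18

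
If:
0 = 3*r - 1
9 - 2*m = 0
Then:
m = 9/2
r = 1/3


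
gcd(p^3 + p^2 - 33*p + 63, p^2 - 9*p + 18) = p - 3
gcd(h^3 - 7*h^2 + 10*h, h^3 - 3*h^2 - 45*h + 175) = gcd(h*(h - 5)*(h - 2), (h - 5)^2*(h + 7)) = h - 5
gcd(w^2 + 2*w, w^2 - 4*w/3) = w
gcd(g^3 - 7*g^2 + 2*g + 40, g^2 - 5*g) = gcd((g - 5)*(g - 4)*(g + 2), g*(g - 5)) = g - 5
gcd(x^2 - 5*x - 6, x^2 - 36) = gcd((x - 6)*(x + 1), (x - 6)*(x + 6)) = x - 6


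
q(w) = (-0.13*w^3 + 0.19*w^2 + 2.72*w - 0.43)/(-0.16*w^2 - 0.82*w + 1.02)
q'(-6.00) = -692.44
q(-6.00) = 100.94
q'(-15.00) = 0.59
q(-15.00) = -19.41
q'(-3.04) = -0.88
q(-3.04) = -1.62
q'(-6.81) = -41.11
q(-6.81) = -37.89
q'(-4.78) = -8.44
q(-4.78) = 3.98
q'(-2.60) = -0.43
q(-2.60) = -1.90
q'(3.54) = 0.96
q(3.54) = -1.50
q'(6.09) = 0.78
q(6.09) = 0.62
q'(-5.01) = -12.54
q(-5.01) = 6.35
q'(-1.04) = 0.63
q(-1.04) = -1.71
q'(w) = (0.32*w + 0.82)*(-0.13*w^3 + 0.19*w^2 + 2.72*w - 0.43)/(-0.16*w^2 - 0.82*w + 1.02)^2 + (-0.39*w^2 + 0.38*w + 2.72)/(-0.16*w^2 - 0.82*w + 1.02) = (0.0208*w^4 + 0.2132*w^3 - 0.1184*w^2 + 0.25*w + 2.4218)/(0.0256*w^4 + 0.2624*w^3 + 0.346*w^2 - 1.6728*w + 1.0404)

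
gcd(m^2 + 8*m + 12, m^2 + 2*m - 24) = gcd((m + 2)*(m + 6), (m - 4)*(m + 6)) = m + 6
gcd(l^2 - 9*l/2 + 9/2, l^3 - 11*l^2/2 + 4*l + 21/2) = l - 3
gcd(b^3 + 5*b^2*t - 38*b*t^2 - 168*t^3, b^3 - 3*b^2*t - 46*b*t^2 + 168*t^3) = -b^2 - b*t + 42*t^2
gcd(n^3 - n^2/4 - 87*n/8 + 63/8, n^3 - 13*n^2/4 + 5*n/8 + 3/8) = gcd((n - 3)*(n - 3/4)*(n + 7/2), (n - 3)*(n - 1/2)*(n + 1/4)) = n - 3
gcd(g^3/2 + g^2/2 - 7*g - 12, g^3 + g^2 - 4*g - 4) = g + 2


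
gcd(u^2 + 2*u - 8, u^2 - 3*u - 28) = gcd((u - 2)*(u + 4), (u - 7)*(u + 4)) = u + 4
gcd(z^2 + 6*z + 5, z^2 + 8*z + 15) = z + 5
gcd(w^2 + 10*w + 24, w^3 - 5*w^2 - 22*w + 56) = w + 4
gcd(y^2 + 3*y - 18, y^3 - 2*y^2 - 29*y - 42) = 1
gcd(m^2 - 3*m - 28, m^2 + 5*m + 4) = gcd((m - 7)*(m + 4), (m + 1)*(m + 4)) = m + 4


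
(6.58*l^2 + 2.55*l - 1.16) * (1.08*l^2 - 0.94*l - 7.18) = 7.1064*l^4 - 3.4312*l^3 - 50.8942*l^2 - 17.2186*l + 8.3288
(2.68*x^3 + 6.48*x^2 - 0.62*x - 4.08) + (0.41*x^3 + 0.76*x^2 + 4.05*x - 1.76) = 3.09*x^3 + 7.24*x^2 + 3.43*x - 5.84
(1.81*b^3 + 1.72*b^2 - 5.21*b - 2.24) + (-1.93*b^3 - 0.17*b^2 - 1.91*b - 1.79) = -0.12*b^3 + 1.55*b^2 - 7.12*b - 4.03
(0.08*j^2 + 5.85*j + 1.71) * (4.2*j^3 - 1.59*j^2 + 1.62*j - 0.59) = 0.336*j^5 + 24.4428*j^4 - 1.9899*j^3 + 6.7109*j^2 - 0.6813*j - 1.0089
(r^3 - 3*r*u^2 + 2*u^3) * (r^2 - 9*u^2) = r^5 - 12*r^3*u^2 + 2*r^2*u^3 + 27*r*u^4 - 18*u^5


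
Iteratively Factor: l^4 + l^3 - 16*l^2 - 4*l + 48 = (l - 3)*(l^3 + 4*l^2 - 4*l - 16) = (l - 3)*(l - 2)*(l^2 + 6*l + 8) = (l - 3)*(l - 2)*(l + 2)*(l + 4)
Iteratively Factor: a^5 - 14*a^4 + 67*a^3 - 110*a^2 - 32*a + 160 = (a - 5)*(a^4 - 9*a^3 + 22*a^2 - 32) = (a - 5)*(a - 4)*(a^3 - 5*a^2 + 2*a + 8) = (a - 5)*(a - 4)*(a - 2)*(a^2 - 3*a - 4) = (a - 5)*(a - 4)*(a - 2)*(a + 1)*(a - 4)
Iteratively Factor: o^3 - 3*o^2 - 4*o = (o + 1)*(o^2 - 4*o) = (o - 4)*(o + 1)*(o)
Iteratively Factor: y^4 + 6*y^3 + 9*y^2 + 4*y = (y + 4)*(y^3 + 2*y^2 + y) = y*(y + 4)*(y^2 + 2*y + 1) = y*(y + 1)*(y + 4)*(y + 1)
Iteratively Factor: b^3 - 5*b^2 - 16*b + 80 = (b + 4)*(b^2 - 9*b + 20) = (b - 5)*(b + 4)*(b - 4)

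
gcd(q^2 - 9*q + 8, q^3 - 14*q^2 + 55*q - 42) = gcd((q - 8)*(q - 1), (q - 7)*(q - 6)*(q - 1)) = q - 1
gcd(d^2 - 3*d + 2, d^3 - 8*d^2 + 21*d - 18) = d - 2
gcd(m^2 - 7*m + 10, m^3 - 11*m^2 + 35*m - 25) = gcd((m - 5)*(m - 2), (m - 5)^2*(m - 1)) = m - 5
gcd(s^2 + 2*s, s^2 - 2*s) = s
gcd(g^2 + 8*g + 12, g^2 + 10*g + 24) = g + 6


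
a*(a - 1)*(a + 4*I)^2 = a^4 - a^3 + 8*I*a^3 - 16*a^2 - 8*I*a^2 + 16*a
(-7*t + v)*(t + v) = -7*t^2 - 6*t*v + v^2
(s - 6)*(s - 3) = s^2 - 9*s + 18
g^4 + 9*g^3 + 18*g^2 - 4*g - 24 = (g - 1)*(g + 2)^2*(g + 6)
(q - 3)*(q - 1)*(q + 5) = q^3 + q^2 - 17*q + 15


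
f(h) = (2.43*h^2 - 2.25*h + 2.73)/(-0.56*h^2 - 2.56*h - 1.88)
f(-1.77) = 15.97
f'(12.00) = -0.09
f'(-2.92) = -51.72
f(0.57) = -0.64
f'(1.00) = -0.09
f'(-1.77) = -1.81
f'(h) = (1.12*h + 2.56)*(2.43*h^2 - 2.25*h + 2.73)/(-0.56*h^2 - 2.56*h - 1.88)^2 + (4.86*h - 2.25)/(-0.56*h^2 - 2.56*h - 1.88)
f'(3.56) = -0.32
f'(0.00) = 3.17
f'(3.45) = -0.33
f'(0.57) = 0.43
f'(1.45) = -0.29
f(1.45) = -0.68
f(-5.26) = -20.93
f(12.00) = -2.88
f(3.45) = -1.37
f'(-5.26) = -10.72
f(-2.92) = 36.59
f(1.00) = -0.58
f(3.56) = -1.41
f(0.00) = -1.45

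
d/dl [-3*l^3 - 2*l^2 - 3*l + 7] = -9*l^2 - 4*l - 3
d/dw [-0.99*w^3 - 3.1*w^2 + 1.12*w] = -2.97*w^2 - 6.2*w + 1.12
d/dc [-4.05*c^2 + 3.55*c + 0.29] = 3.55 - 8.1*c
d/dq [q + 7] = 1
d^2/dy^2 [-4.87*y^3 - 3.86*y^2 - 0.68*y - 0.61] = -29.22*y - 7.72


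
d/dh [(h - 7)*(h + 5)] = 2*h - 2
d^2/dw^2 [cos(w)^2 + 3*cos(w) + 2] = -3*cos(w) - 2*cos(2*w)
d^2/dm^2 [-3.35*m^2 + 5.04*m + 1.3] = -6.70000000000000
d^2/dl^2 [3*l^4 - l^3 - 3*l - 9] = 6*l*(6*l - 1)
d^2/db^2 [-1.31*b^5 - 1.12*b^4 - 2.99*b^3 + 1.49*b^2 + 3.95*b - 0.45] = -26.2*b^3 - 13.44*b^2 - 17.94*b + 2.98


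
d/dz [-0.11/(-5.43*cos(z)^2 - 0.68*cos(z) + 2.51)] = (1.1946*cos(z) + 0.0748)*sin(z)/(5.43*cos(z)^2 + 0.68*cos(z) - 2.51)^2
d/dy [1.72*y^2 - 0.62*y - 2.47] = 3.44*y - 0.62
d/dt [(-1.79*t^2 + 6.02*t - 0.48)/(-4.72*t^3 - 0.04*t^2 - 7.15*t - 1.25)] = (-8.4488*t^4 + 56.8288*t^3 + 6.2425*t^2 + 4.4366*t - 10.957)/(22.2784*t^6 + 0.3776*t^5 + 67.4976*t^4 + 12.372*t^3 + 51.2225*t^2 + 17.875*t + 1.5625)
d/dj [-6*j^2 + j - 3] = 1 - 12*j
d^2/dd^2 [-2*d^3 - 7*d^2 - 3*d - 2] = -12*d - 14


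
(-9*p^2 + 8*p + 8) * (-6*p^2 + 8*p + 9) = 54*p^4 - 120*p^3 - 65*p^2 + 136*p + 72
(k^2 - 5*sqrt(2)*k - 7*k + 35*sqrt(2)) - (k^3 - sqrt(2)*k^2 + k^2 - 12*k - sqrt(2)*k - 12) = -k^3 + sqrt(2)*k^2 - 4*sqrt(2)*k + 5*k + 12 + 35*sqrt(2)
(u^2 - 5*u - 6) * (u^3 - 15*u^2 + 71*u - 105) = u^5 - 20*u^4 + 140*u^3 - 370*u^2 + 99*u + 630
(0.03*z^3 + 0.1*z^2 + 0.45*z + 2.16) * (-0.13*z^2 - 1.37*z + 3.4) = -0.0039*z^5 - 0.0541*z^4 - 0.0935*z^3 - 0.5573*z^2 - 1.4292*z + 7.344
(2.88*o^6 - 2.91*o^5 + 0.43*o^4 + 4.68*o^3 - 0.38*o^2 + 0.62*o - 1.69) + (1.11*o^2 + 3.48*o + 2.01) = 2.88*o^6 - 2.91*o^5 + 0.43*o^4 + 4.68*o^3 + 0.73*o^2 + 4.1*o + 0.32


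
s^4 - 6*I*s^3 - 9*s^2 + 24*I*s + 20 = (s - 2)*(s + 2)*(s - 5*I)*(s - I)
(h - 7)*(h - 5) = h^2 - 12*h + 35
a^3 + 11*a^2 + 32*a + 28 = (a + 2)^2*(a + 7)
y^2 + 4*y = y*(y + 4)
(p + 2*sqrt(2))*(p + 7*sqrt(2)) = p^2 + 9*sqrt(2)*p + 28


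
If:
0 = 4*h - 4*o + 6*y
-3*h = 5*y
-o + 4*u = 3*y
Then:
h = -5*y/3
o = -y/6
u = 17*y/24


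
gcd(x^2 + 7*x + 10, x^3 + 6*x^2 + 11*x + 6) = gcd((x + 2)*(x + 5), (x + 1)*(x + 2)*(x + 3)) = x + 2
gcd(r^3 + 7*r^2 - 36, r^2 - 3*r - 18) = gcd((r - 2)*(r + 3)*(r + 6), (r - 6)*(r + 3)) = r + 3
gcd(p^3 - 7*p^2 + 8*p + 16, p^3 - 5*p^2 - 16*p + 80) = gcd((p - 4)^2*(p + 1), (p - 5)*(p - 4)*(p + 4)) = p - 4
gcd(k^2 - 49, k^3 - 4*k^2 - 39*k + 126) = k - 7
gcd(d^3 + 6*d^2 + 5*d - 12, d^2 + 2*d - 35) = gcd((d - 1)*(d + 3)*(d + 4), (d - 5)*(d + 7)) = 1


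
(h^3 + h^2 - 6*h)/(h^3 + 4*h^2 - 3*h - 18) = h/(h + 3)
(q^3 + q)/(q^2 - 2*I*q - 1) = q*(q + I)/(q - I)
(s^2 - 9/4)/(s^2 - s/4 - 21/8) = 2*(2*s - 3)/(4*s - 7)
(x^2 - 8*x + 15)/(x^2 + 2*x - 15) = (x - 5)/(x + 5)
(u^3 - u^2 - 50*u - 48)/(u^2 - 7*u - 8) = u + 6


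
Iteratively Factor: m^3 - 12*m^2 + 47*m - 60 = (m - 4)*(m^2 - 8*m + 15) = (m - 5)*(m - 4)*(m - 3)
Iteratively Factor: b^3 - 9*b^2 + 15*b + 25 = (b + 1)*(b^2 - 10*b + 25) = (b - 5)*(b + 1)*(b - 5)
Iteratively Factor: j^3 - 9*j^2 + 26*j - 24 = (j - 2)*(j^2 - 7*j + 12) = (j - 3)*(j - 2)*(j - 4)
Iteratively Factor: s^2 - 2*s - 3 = (s - 3)*(s + 1)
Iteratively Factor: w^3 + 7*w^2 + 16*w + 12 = (w + 3)*(w^2 + 4*w + 4) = (w + 2)*(w + 3)*(w + 2)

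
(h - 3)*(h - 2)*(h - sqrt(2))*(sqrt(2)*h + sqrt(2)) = sqrt(2)*h^4 - 4*sqrt(2)*h^3 - 2*h^3 + sqrt(2)*h^2 + 8*h^2 - 2*h + 6*sqrt(2)*h - 12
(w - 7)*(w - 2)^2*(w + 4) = w^4 - 7*w^3 - 12*w^2 + 100*w - 112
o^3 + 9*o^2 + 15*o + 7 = (o + 1)^2*(o + 7)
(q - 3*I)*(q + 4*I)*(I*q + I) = I*q^3 - q^2 + I*q^2 - q + 12*I*q + 12*I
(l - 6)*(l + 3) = l^2 - 3*l - 18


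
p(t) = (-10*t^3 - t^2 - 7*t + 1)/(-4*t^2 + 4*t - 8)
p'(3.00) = 3.00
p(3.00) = 9.34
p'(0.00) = 0.81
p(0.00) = -0.12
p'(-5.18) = 2.45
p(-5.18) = -10.29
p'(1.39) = 4.08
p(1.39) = 3.69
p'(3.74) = 2.79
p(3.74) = 11.48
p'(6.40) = 2.57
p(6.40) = 18.51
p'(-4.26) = 2.42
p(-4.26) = -8.05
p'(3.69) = 2.80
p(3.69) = 11.34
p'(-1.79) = 1.97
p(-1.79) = -2.42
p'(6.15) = 2.57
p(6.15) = 17.86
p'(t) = (8*t - 4)*(-10*t^3 - t^2 - 7*t + 1)/(-4*t^2 + 4*t - 8)^2 + (-30*t^2 - 2*t - 7)/(-4*t^2 + 4*t - 8)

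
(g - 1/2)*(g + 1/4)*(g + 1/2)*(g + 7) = g^4 + 29*g^3/4 + 3*g^2/2 - 29*g/16 - 7/16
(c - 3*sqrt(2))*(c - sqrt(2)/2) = c^2 - 7*sqrt(2)*c/2 + 3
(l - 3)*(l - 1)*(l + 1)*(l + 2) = l^4 - l^3 - 7*l^2 + l + 6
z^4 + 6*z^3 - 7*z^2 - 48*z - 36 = (z - 3)*(z + 1)*(z + 2)*(z + 6)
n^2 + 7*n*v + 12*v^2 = (n + 3*v)*(n + 4*v)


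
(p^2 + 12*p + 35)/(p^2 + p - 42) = (p + 5)/(p - 6)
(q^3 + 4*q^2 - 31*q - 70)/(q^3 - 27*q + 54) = (q^3 + 4*q^2 - 31*q - 70)/(q^3 - 27*q + 54)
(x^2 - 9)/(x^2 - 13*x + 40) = (x^2 - 9)/(x^2 - 13*x + 40)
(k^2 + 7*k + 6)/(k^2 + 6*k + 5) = (k + 6)/(k + 5)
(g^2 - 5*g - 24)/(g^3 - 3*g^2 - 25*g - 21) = (g - 8)/(g^2 - 6*g - 7)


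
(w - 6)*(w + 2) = w^2 - 4*w - 12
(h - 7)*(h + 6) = h^2 - h - 42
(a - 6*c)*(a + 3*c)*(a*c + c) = a^3*c - 3*a^2*c^2 + a^2*c - 18*a*c^3 - 3*a*c^2 - 18*c^3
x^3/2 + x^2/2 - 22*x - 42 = (x/2 + 1)*(x - 7)*(x + 6)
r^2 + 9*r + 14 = (r + 2)*(r + 7)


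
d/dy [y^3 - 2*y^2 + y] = 3*y^2 - 4*y + 1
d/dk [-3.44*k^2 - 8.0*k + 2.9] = -6.88*k - 8.0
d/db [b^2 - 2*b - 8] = 2*b - 2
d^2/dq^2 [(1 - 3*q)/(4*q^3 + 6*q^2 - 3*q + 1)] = 12*(-24*q^5 - 20*q^4 + 8*q^3 + 24*q^2 - 2*q - 1)/(64*q^9 + 288*q^8 + 288*q^7 - 168*q^6 - 72*q^5 + 198*q^4 - 123*q^3 + 45*q^2 - 9*q + 1)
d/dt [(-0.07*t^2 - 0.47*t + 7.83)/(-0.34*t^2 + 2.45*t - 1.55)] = (-0.3313*t^2 + 5.5414*t - 18.455)/(0.1156*t^4 - 1.666*t^3 + 7.0565*t^2 - 7.595*t + 2.4025)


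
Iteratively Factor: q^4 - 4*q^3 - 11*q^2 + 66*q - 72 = (q - 3)*(q^3 - q^2 - 14*q + 24) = (q - 3)*(q - 2)*(q^2 + q - 12) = (q - 3)*(q - 2)*(q + 4)*(q - 3)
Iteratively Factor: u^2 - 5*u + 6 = (u - 2)*(u - 3)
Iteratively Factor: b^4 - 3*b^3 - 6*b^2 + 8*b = (b)*(b^3 - 3*b^2 - 6*b + 8) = b*(b - 1)*(b^2 - 2*b - 8) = b*(b - 1)*(b + 2)*(b - 4)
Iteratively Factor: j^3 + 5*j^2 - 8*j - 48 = (j + 4)*(j^2 + j - 12) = (j - 3)*(j + 4)*(j + 4)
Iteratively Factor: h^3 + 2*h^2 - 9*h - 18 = (h + 3)*(h^2 - h - 6) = (h + 2)*(h + 3)*(h - 3)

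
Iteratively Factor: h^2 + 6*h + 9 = (h + 3)*(h + 3)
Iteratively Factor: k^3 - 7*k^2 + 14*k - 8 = (k - 1)*(k^2 - 6*k + 8) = (k - 2)*(k - 1)*(k - 4)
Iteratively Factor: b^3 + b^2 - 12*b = (b - 3)*(b^2 + 4*b) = b*(b - 3)*(b + 4)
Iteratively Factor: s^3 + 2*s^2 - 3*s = (s - 1)*(s^2 + 3*s) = s*(s - 1)*(s + 3)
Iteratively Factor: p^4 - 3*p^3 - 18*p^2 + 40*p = (p)*(p^3 - 3*p^2 - 18*p + 40) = p*(p - 2)*(p^2 - p - 20) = p*(p - 2)*(p + 4)*(p - 5)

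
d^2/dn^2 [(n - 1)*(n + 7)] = 2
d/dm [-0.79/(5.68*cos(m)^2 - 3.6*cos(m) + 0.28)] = (2.844 - 8.9744*cos(m))*sin(m)/(5.68*cos(m)^2 - 3.6*cos(m) + 0.28)^2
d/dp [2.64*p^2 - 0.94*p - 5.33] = 5.28*p - 0.94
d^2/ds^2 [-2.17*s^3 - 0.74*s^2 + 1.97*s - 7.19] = -13.02*s - 1.48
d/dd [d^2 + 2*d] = 2*d + 2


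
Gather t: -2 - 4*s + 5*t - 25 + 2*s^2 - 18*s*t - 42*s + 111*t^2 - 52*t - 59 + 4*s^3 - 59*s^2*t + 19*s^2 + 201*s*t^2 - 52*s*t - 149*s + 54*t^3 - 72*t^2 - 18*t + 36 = 4*s^3 + 21*s^2 - 195*s + 54*t^3 + t^2*(201*s + 39) + t*(-59*s^2 - 70*s - 65) - 50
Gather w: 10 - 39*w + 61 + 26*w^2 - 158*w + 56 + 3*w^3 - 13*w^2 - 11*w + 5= 3*w^3 + 13*w^2 - 208*w + 132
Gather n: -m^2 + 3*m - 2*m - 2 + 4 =-m^2 + m + 2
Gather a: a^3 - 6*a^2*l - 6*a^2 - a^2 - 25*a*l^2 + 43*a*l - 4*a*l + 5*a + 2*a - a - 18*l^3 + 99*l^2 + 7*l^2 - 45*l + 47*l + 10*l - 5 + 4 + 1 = a^3 + a^2*(-6*l - 7) + a*(-25*l^2 + 39*l + 6) - 18*l^3 + 106*l^2 + 12*l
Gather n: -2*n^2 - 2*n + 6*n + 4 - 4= -2*n^2 + 4*n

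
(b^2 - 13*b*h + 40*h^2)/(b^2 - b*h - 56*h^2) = (b - 5*h)/(b + 7*h)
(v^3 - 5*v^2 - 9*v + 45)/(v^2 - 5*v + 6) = (v^2 - 2*v - 15)/(v - 2)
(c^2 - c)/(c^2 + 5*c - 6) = c/(c + 6)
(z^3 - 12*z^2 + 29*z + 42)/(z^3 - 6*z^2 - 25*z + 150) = (z^2 - 6*z - 7)/(z^2 - 25)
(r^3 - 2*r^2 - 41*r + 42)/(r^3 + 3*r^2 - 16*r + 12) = (r - 7)/(r - 2)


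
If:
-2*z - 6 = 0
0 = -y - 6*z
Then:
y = 18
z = -3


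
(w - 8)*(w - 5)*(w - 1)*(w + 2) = w^4 - 12*w^3 + 25*w^2 + 66*w - 80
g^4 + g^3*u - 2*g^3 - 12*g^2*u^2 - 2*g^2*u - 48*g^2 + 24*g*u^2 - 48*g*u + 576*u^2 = (g - 8)*(g + 6)*(g - 3*u)*(g + 4*u)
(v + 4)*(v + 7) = v^2 + 11*v + 28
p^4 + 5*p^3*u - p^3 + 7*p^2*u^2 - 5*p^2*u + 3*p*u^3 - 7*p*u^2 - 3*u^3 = (p - 1)*(p + u)^2*(p + 3*u)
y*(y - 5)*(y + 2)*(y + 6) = y^4 + 3*y^3 - 28*y^2 - 60*y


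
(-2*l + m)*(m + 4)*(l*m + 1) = -2*l^2*m^2 - 8*l^2*m + l*m^3 + 4*l*m^2 - 2*l*m - 8*l + m^2 + 4*m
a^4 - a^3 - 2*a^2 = a^2*(a - 2)*(a + 1)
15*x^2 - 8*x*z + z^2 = (-5*x + z)*(-3*x + z)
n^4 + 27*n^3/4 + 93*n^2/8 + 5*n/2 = n*(n + 1/4)*(n + 5/2)*(n + 4)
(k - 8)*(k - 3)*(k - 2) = k^3 - 13*k^2 + 46*k - 48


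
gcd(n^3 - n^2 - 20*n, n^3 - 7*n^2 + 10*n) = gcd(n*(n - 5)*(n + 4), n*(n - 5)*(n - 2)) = n^2 - 5*n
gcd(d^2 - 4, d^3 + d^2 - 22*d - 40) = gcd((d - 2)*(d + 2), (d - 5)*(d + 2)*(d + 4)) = d + 2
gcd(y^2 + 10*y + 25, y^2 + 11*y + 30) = y + 5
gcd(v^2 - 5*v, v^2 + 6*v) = v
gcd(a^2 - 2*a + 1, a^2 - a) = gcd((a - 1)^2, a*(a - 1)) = a - 1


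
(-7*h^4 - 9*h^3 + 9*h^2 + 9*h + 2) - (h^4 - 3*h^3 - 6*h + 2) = -8*h^4 - 6*h^3 + 9*h^2 + 15*h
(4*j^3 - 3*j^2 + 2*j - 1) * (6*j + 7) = 24*j^4 + 10*j^3 - 9*j^2 + 8*j - 7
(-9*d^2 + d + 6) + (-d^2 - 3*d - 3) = -10*d^2 - 2*d + 3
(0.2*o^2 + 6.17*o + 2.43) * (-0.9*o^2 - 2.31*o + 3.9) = -0.18*o^4 - 6.015*o^3 - 15.6597*o^2 + 18.4497*o + 9.477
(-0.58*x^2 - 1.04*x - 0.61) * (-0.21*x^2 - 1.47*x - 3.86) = 0.1218*x^4 + 1.071*x^3 + 3.8957*x^2 + 4.9111*x + 2.3546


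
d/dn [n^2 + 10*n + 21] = 2*n + 10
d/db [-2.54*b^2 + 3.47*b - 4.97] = 3.47 - 5.08*b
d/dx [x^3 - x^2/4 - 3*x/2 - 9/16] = 3*x^2 - x/2 - 3/2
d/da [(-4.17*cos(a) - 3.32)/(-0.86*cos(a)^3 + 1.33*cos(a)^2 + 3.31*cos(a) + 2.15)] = (7.1724*cos(a)^3 + 3.0195*cos(a)^2 - 8.8312*cos(a) - 2.0237)*sin(a)/(0.7396*cos(a)^6 - 2.2876*cos(a)^5 - 3.9243*cos(a)^4 + 5.1066*cos(a)^3 + 16.6751*cos(a)^2 + 14.233*cos(a) + 4.6225)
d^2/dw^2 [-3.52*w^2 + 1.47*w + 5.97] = -7.04000000000000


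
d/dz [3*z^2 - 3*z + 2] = 6*z - 3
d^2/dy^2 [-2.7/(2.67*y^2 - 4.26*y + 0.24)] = (38.49606*y^2 - 61.42068*y - 2.7*(5.34*y - 4.26)*(10.68*y - 8.52) + 3.46032)/(2.67*y^2 - 4.26*y + 0.24)^3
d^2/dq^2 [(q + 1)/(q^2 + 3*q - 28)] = 2*((q + 1)*(2*q + 3)^2 - (3*q + 4)*(q^2 + 3*q - 28))/(q^2 + 3*q - 28)^3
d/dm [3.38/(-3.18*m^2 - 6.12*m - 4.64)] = (21.4968*m + 20.6856)/(3.18*m^2 + 6.12*m + 4.64)^2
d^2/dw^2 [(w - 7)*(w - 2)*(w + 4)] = 6*w - 10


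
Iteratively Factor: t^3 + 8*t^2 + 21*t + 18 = (t + 3)*(t^2 + 5*t + 6) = (t + 2)*(t + 3)*(t + 3)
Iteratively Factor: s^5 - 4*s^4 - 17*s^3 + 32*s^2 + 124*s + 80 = (s - 4)*(s^4 - 17*s^2 - 36*s - 20) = (s - 5)*(s - 4)*(s^3 + 5*s^2 + 8*s + 4) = (s - 5)*(s - 4)*(s + 2)*(s^2 + 3*s + 2) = (s - 5)*(s - 4)*(s + 1)*(s + 2)*(s + 2)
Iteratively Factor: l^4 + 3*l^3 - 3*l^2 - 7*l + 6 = (l - 1)*(l^3 + 4*l^2 + l - 6) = (l - 1)*(l + 2)*(l^2 + 2*l - 3) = (l - 1)*(l + 2)*(l + 3)*(l - 1)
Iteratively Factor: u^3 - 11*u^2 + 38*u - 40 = (u - 5)*(u^2 - 6*u + 8) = (u - 5)*(u - 2)*(u - 4)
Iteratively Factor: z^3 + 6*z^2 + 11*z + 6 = (z + 2)*(z^2 + 4*z + 3) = (z + 2)*(z + 3)*(z + 1)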